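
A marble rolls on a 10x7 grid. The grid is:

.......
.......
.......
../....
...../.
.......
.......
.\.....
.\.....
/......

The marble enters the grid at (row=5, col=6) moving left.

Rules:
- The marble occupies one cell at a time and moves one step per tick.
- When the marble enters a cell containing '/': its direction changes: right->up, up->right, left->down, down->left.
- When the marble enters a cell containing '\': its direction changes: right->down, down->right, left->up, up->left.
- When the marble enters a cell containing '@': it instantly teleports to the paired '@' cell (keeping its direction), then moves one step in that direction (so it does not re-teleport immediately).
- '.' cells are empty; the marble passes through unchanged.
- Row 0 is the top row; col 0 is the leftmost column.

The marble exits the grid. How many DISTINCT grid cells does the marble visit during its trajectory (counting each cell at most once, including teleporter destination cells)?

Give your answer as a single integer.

Step 1: enter (5,6), '.' pass, move left to (5,5)
Step 2: enter (5,5), '.' pass, move left to (5,4)
Step 3: enter (5,4), '.' pass, move left to (5,3)
Step 4: enter (5,3), '.' pass, move left to (5,2)
Step 5: enter (5,2), '.' pass, move left to (5,1)
Step 6: enter (5,1), '.' pass, move left to (5,0)
Step 7: enter (5,0), '.' pass, move left to (5,-1)
Step 8: at (5,-1) — EXIT via left edge, pos 5
Distinct cells visited: 7 (path length 7)

Answer: 7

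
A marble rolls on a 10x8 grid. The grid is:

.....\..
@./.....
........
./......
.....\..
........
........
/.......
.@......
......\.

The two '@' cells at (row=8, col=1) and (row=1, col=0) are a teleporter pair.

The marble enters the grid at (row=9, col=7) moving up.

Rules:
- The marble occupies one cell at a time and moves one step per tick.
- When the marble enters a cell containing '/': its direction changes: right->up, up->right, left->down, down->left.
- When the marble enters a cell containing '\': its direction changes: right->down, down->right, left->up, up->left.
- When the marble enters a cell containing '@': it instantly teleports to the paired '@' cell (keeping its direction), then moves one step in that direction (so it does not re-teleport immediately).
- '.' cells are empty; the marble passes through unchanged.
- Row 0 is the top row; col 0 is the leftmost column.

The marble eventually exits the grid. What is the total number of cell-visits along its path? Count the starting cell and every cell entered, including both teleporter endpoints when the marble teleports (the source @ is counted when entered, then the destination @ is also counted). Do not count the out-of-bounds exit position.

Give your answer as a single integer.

Step 1: enter (9,7), '.' pass, move up to (8,7)
Step 2: enter (8,7), '.' pass, move up to (7,7)
Step 3: enter (7,7), '.' pass, move up to (6,7)
Step 4: enter (6,7), '.' pass, move up to (5,7)
Step 5: enter (5,7), '.' pass, move up to (4,7)
Step 6: enter (4,7), '.' pass, move up to (3,7)
Step 7: enter (3,7), '.' pass, move up to (2,7)
Step 8: enter (2,7), '.' pass, move up to (1,7)
Step 9: enter (1,7), '.' pass, move up to (0,7)
Step 10: enter (0,7), '.' pass, move up to (-1,7)
Step 11: at (-1,7) — EXIT via top edge, pos 7
Path length (cell visits): 10

Answer: 10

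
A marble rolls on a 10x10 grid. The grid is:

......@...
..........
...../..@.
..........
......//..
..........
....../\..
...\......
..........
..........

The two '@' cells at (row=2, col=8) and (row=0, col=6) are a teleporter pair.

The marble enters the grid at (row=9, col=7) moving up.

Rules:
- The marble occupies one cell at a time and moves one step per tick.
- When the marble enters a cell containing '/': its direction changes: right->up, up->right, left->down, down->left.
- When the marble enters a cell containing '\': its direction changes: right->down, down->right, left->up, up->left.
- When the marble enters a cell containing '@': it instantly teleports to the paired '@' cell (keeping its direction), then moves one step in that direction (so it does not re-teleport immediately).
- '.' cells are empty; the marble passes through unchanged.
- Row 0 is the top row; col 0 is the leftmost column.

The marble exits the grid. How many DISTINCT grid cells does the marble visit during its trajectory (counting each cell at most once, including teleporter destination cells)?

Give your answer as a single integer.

Step 1: enter (9,7), '.' pass, move up to (8,7)
Step 2: enter (8,7), '.' pass, move up to (7,7)
Step 3: enter (7,7), '.' pass, move up to (6,7)
Step 4: enter (6,7), '\' deflects up->left, move left to (6,6)
Step 5: enter (6,6), '/' deflects left->down, move down to (7,6)
Step 6: enter (7,6), '.' pass, move down to (8,6)
Step 7: enter (8,6), '.' pass, move down to (9,6)
Step 8: enter (9,6), '.' pass, move down to (10,6)
Step 9: at (10,6) — EXIT via bottom edge, pos 6
Distinct cells visited: 8 (path length 8)

Answer: 8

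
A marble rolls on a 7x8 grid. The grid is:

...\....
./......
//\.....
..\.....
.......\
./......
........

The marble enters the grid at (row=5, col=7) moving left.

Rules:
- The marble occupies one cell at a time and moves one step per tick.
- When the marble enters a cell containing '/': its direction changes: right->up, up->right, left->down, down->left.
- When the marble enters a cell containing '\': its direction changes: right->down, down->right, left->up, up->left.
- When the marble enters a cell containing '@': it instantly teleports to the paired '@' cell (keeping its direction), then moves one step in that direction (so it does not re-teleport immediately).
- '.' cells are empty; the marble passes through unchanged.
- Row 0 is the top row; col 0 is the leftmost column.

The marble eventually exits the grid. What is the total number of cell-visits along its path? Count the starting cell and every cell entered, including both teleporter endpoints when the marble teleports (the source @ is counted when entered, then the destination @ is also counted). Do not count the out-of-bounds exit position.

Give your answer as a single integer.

Step 1: enter (5,7), '.' pass, move left to (5,6)
Step 2: enter (5,6), '.' pass, move left to (5,5)
Step 3: enter (5,5), '.' pass, move left to (5,4)
Step 4: enter (5,4), '.' pass, move left to (5,3)
Step 5: enter (5,3), '.' pass, move left to (5,2)
Step 6: enter (5,2), '.' pass, move left to (5,1)
Step 7: enter (5,1), '/' deflects left->down, move down to (6,1)
Step 8: enter (6,1), '.' pass, move down to (7,1)
Step 9: at (7,1) — EXIT via bottom edge, pos 1
Path length (cell visits): 8

Answer: 8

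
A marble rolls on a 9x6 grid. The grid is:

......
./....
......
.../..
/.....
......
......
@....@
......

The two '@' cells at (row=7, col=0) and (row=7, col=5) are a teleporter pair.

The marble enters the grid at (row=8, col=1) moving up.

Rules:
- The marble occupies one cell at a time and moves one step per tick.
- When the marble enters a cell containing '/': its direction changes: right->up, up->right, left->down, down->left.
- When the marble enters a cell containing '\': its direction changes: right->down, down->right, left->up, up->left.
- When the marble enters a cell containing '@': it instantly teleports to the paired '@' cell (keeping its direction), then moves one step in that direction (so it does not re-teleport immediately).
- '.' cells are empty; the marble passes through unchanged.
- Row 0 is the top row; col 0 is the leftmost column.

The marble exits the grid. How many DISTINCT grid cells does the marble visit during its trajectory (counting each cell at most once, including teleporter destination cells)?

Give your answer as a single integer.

Step 1: enter (8,1), '.' pass, move up to (7,1)
Step 2: enter (7,1), '.' pass, move up to (6,1)
Step 3: enter (6,1), '.' pass, move up to (5,1)
Step 4: enter (5,1), '.' pass, move up to (4,1)
Step 5: enter (4,1), '.' pass, move up to (3,1)
Step 6: enter (3,1), '.' pass, move up to (2,1)
Step 7: enter (2,1), '.' pass, move up to (1,1)
Step 8: enter (1,1), '/' deflects up->right, move right to (1,2)
Step 9: enter (1,2), '.' pass, move right to (1,3)
Step 10: enter (1,3), '.' pass, move right to (1,4)
Step 11: enter (1,4), '.' pass, move right to (1,5)
Step 12: enter (1,5), '.' pass, move right to (1,6)
Step 13: at (1,6) — EXIT via right edge, pos 1
Distinct cells visited: 12 (path length 12)

Answer: 12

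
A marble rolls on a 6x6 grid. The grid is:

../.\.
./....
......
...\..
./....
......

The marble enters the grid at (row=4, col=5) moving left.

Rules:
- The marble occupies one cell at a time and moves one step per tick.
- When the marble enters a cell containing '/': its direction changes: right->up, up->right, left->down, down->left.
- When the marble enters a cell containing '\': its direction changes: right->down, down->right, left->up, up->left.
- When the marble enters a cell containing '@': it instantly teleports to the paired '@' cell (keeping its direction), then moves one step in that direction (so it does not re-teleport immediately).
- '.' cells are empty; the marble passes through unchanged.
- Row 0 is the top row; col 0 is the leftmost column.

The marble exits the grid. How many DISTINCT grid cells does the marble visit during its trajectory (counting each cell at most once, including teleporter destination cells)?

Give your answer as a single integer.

Answer: 6

Derivation:
Step 1: enter (4,5), '.' pass, move left to (4,4)
Step 2: enter (4,4), '.' pass, move left to (4,3)
Step 3: enter (4,3), '.' pass, move left to (4,2)
Step 4: enter (4,2), '.' pass, move left to (4,1)
Step 5: enter (4,1), '/' deflects left->down, move down to (5,1)
Step 6: enter (5,1), '.' pass, move down to (6,1)
Step 7: at (6,1) — EXIT via bottom edge, pos 1
Distinct cells visited: 6 (path length 6)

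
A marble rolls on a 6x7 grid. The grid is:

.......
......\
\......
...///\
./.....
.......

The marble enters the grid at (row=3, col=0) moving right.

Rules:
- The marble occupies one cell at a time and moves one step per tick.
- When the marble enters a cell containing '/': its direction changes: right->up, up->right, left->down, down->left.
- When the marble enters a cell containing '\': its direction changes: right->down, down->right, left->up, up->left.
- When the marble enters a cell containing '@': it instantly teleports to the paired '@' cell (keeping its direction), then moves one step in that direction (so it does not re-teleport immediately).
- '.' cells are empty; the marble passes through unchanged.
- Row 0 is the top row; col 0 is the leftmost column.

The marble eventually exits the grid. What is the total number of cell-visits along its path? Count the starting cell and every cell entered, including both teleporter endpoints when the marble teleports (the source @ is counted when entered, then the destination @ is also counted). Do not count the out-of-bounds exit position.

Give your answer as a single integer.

Answer: 7

Derivation:
Step 1: enter (3,0), '.' pass, move right to (3,1)
Step 2: enter (3,1), '.' pass, move right to (3,2)
Step 3: enter (3,2), '.' pass, move right to (3,3)
Step 4: enter (3,3), '/' deflects right->up, move up to (2,3)
Step 5: enter (2,3), '.' pass, move up to (1,3)
Step 6: enter (1,3), '.' pass, move up to (0,3)
Step 7: enter (0,3), '.' pass, move up to (-1,3)
Step 8: at (-1,3) — EXIT via top edge, pos 3
Path length (cell visits): 7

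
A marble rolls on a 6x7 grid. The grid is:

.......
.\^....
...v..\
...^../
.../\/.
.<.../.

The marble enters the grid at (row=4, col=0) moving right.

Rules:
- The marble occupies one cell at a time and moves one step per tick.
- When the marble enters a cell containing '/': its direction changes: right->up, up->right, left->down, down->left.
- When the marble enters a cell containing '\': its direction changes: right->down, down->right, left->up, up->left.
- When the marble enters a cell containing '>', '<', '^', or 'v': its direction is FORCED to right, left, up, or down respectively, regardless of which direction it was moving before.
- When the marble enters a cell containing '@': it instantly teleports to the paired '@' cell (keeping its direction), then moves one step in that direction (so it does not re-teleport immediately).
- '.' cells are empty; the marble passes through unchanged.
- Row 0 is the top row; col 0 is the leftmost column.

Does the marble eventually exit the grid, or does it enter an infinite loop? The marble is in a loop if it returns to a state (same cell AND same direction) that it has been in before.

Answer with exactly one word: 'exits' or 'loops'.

Step 1: enter (4,0), '.' pass, move right to (4,1)
Step 2: enter (4,1), '.' pass, move right to (4,2)
Step 3: enter (4,2), '.' pass, move right to (4,3)
Step 4: enter (4,3), '/' deflects right->up, move up to (3,3)
Step 5: enter (3,3), '^' forces up->up, move up to (2,3)
Step 6: enter (2,3), 'v' forces up->down, move down to (3,3)
Step 7: enter (3,3), '^' forces down->up, move up to (2,3)
Step 8: at (2,3) dir=up — LOOP DETECTED (seen before)

Answer: loops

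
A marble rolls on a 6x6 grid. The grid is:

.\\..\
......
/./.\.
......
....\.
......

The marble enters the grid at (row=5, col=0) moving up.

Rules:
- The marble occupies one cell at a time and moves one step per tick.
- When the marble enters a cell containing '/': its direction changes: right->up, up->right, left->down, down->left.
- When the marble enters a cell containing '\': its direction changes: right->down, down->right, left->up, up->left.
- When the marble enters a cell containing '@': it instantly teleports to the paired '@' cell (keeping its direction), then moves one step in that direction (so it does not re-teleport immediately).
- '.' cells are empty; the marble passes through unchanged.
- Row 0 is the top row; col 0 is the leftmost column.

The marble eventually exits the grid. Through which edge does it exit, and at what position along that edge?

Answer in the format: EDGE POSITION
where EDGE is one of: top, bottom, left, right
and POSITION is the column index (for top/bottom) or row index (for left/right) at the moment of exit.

Step 1: enter (5,0), '.' pass, move up to (4,0)
Step 2: enter (4,0), '.' pass, move up to (3,0)
Step 3: enter (3,0), '.' pass, move up to (2,0)
Step 4: enter (2,0), '/' deflects up->right, move right to (2,1)
Step 5: enter (2,1), '.' pass, move right to (2,2)
Step 6: enter (2,2), '/' deflects right->up, move up to (1,2)
Step 7: enter (1,2), '.' pass, move up to (0,2)
Step 8: enter (0,2), '\' deflects up->left, move left to (0,1)
Step 9: enter (0,1), '\' deflects left->up, move up to (-1,1)
Step 10: at (-1,1) — EXIT via top edge, pos 1

Answer: top 1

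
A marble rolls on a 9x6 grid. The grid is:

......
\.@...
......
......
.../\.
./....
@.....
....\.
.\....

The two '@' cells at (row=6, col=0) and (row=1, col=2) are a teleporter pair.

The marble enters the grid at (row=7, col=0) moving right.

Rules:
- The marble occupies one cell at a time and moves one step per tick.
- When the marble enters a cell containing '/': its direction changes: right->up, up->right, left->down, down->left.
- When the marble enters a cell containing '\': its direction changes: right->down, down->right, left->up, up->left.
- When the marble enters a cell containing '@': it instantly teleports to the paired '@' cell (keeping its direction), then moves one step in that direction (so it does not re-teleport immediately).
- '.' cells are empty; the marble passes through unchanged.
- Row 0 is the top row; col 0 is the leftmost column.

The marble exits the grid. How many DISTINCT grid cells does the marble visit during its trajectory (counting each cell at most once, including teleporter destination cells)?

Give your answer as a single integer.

Step 1: enter (7,0), '.' pass, move right to (7,1)
Step 2: enter (7,1), '.' pass, move right to (7,2)
Step 3: enter (7,2), '.' pass, move right to (7,3)
Step 4: enter (7,3), '.' pass, move right to (7,4)
Step 5: enter (7,4), '\' deflects right->down, move down to (8,4)
Step 6: enter (8,4), '.' pass, move down to (9,4)
Step 7: at (9,4) — EXIT via bottom edge, pos 4
Distinct cells visited: 6 (path length 6)

Answer: 6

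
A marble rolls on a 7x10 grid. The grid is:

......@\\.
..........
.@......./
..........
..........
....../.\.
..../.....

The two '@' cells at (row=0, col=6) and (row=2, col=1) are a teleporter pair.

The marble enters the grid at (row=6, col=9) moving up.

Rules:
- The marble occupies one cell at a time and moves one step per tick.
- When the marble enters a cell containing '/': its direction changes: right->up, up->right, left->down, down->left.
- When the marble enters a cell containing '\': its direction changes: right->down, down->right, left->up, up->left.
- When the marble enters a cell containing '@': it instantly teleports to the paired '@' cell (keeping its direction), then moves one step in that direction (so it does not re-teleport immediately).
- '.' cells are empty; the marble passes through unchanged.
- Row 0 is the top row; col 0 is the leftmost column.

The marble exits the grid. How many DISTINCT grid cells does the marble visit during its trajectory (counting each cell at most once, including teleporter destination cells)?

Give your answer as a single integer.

Step 1: enter (6,9), '.' pass, move up to (5,9)
Step 2: enter (5,9), '.' pass, move up to (4,9)
Step 3: enter (4,9), '.' pass, move up to (3,9)
Step 4: enter (3,9), '.' pass, move up to (2,9)
Step 5: enter (2,9), '/' deflects up->right, move right to (2,10)
Step 6: at (2,10) — EXIT via right edge, pos 2
Distinct cells visited: 5 (path length 5)

Answer: 5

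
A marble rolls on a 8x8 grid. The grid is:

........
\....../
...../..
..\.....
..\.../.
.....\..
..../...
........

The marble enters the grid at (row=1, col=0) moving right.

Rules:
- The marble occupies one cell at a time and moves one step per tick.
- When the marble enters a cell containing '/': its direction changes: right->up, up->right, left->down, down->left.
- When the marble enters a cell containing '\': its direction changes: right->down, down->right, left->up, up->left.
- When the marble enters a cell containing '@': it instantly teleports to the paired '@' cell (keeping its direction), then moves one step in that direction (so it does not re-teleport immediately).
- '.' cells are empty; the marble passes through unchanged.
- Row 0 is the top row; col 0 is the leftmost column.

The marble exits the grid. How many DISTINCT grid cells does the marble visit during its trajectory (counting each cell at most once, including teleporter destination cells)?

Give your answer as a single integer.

Answer: 7

Derivation:
Step 1: enter (1,0), '\' deflects right->down, move down to (2,0)
Step 2: enter (2,0), '.' pass, move down to (3,0)
Step 3: enter (3,0), '.' pass, move down to (4,0)
Step 4: enter (4,0), '.' pass, move down to (5,0)
Step 5: enter (5,0), '.' pass, move down to (6,0)
Step 6: enter (6,0), '.' pass, move down to (7,0)
Step 7: enter (7,0), '.' pass, move down to (8,0)
Step 8: at (8,0) — EXIT via bottom edge, pos 0
Distinct cells visited: 7 (path length 7)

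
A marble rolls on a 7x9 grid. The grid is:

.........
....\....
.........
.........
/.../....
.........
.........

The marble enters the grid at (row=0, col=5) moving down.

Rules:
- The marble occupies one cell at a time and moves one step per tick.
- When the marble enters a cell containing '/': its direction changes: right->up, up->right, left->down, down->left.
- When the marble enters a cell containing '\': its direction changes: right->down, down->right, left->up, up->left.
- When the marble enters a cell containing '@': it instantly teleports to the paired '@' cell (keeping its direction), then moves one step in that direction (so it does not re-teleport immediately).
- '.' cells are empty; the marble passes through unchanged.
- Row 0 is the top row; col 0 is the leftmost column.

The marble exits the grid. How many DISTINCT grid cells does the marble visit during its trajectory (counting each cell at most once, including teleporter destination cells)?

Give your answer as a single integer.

Step 1: enter (0,5), '.' pass, move down to (1,5)
Step 2: enter (1,5), '.' pass, move down to (2,5)
Step 3: enter (2,5), '.' pass, move down to (3,5)
Step 4: enter (3,5), '.' pass, move down to (4,5)
Step 5: enter (4,5), '.' pass, move down to (5,5)
Step 6: enter (5,5), '.' pass, move down to (6,5)
Step 7: enter (6,5), '.' pass, move down to (7,5)
Step 8: at (7,5) — EXIT via bottom edge, pos 5
Distinct cells visited: 7 (path length 7)

Answer: 7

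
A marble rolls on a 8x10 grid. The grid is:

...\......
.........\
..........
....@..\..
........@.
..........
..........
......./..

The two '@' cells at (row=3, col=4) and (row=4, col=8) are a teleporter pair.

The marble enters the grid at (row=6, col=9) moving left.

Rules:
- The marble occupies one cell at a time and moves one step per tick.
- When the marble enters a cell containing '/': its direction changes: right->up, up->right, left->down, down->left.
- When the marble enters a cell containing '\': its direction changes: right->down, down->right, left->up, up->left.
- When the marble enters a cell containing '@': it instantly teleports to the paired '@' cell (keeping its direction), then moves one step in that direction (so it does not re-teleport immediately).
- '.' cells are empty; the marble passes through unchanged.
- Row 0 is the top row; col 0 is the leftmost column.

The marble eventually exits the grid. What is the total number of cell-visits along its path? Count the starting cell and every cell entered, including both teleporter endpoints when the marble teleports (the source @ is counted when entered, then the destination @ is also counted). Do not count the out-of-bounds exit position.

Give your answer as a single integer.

Answer: 10

Derivation:
Step 1: enter (6,9), '.' pass, move left to (6,8)
Step 2: enter (6,8), '.' pass, move left to (6,7)
Step 3: enter (6,7), '.' pass, move left to (6,6)
Step 4: enter (6,6), '.' pass, move left to (6,5)
Step 5: enter (6,5), '.' pass, move left to (6,4)
Step 6: enter (6,4), '.' pass, move left to (6,3)
Step 7: enter (6,3), '.' pass, move left to (6,2)
Step 8: enter (6,2), '.' pass, move left to (6,1)
Step 9: enter (6,1), '.' pass, move left to (6,0)
Step 10: enter (6,0), '.' pass, move left to (6,-1)
Step 11: at (6,-1) — EXIT via left edge, pos 6
Path length (cell visits): 10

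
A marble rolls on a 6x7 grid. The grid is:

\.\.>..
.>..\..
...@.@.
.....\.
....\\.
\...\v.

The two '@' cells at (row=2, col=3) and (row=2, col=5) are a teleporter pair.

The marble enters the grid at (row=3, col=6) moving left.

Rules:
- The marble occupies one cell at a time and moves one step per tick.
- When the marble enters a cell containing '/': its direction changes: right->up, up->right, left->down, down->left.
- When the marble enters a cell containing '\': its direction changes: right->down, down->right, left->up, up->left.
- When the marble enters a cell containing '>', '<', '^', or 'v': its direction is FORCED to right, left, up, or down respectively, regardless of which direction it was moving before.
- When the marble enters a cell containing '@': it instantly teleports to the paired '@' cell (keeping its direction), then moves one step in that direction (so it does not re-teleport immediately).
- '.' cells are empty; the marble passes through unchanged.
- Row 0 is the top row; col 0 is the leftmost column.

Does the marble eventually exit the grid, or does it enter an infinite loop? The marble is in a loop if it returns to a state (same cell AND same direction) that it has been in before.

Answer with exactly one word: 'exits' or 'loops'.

Answer: exits

Derivation:
Step 1: enter (3,6), '.' pass, move left to (3,5)
Step 2: enter (3,5), '\' deflects left->up, move up to (2,5)
Step 3: enter (2,5), '@' teleport (2,5)->(2,3), also enter (2,3), move up to (1,3)
Step 4: enter (1,3), '.' pass, move up to (0,3)
Step 5: enter (0,3), '.' pass, move up to (-1,3)
Step 6: at (-1,3) — EXIT via top edge, pos 3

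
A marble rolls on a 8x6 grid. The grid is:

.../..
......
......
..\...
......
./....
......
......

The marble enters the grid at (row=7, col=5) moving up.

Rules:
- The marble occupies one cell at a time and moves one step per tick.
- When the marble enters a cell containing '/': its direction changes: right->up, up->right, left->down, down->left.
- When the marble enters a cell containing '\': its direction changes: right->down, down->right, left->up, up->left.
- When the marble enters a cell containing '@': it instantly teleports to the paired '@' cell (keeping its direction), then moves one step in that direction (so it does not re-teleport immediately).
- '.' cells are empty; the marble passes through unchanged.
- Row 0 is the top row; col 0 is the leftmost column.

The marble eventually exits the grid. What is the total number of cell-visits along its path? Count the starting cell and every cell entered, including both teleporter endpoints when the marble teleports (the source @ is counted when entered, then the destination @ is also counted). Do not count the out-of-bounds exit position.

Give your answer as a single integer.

Step 1: enter (7,5), '.' pass, move up to (6,5)
Step 2: enter (6,5), '.' pass, move up to (5,5)
Step 3: enter (5,5), '.' pass, move up to (4,5)
Step 4: enter (4,5), '.' pass, move up to (3,5)
Step 5: enter (3,5), '.' pass, move up to (2,5)
Step 6: enter (2,5), '.' pass, move up to (1,5)
Step 7: enter (1,5), '.' pass, move up to (0,5)
Step 8: enter (0,5), '.' pass, move up to (-1,5)
Step 9: at (-1,5) — EXIT via top edge, pos 5
Path length (cell visits): 8

Answer: 8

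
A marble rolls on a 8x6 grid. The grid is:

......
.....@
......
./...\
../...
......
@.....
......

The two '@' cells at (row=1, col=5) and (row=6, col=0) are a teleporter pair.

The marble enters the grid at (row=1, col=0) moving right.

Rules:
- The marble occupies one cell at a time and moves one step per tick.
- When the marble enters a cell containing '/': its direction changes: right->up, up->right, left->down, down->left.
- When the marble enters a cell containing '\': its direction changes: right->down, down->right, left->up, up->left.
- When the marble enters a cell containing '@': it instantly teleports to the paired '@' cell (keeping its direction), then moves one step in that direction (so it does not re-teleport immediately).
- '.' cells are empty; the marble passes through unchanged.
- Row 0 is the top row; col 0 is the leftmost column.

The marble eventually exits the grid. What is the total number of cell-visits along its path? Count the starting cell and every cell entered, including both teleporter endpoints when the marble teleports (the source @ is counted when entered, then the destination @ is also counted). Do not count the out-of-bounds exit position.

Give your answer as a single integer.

Step 1: enter (1,0), '.' pass, move right to (1,1)
Step 2: enter (1,1), '.' pass, move right to (1,2)
Step 3: enter (1,2), '.' pass, move right to (1,3)
Step 4: enter (1,3), '.' pass, move right to (1,4)
Step 5: enter (1,4), '.' pass, move right to (1,5)
Step 6: enter (1,5), '@' teleport (1,5)->(6,0), also enter (6,0), move right to (6,1)
Step 7: enter (6,1), '.' pass, move right to (6,2)
Step 8: enter (6,2), '.' pass, move right to (6,3)
Step 9: enter (6,3), '.' pass, move right to (6,4)
Step 10: enter (6,4), '.' pass, move right to (6,5)
Step 11: enter (6,5), '.' pass, move right to (6,6)
Step 12: at (6,6) — EXIT via right edge, pos 6
Path length (cell visits): 12

Answer: 12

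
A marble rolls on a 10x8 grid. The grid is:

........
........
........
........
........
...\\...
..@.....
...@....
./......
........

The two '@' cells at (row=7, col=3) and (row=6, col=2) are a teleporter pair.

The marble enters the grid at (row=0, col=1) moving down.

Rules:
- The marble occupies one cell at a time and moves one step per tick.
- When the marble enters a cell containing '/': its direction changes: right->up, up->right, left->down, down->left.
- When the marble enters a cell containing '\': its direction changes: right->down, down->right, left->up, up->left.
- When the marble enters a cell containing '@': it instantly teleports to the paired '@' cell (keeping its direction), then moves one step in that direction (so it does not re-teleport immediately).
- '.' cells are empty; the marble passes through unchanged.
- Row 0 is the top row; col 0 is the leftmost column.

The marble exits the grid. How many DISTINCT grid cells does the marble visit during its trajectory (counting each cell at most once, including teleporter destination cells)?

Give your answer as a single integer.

Answer: 10

Derivation:
Step 1: enter (0,1), '.' pass, move down to (1,1)
Step 2: enter (1,1), '.' pass, move down to (2,1)
Step 3: enter (2,1), '.' pass, move down to (3,1)
Step 4: enter (3,1), '.' pass, move down to (4,1)
Step 5: enter (4,1), '.' pass, move down to (5,1)
Step 6: enter (5,1), '.' pass, move down to (6,1)
Step 7: enter (6,1), '.' pass, move down to (7,1)
Step 8: enter (7,1), '.' pass, move down to (8,1)
Step 9: enter (8,1), '/' deflects down->left, move left to (8,0)
Step 10: enter (8,0), '.' pass, move left to (8,-1)
Step 11: at (8,-1) — EXIT via left edge, pos 8
Distinct cells visited: 10 (path length 10)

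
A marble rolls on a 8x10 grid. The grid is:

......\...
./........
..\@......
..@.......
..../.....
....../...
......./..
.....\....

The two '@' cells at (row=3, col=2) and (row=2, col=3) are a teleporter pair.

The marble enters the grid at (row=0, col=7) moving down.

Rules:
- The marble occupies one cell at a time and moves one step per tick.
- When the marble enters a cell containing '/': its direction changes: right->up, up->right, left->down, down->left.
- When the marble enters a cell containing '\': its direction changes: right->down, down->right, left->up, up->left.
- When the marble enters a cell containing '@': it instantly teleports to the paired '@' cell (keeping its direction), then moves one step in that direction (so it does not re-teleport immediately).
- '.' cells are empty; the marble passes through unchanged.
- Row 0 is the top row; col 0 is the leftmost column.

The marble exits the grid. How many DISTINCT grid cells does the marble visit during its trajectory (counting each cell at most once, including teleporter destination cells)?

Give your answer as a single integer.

Step 1: enter (0,7), '.' pass, move down to (1,7)
Step 2: enter (1,7), '.' pass, move down to (2,7)
Step 3: enter (2,7), '.' pass, move down to (3,7)
Step 4: enter (3,7), '.' pass, move down to (4,7)
Step 5: enter (4,7), '.' pass, move down to (5,7)
Step 6: enter (5,7), '.' pass, move down to (6,7)
Step 7: enter (6,7), '/' deflects down->left, move left to (6,6)
Step 8: enter (6,6), '.' pass, move left to (6,5)
Step 9: enter (6,5), '.' pass, move left to (6,4)
Step 10: enter (6,4), '.' pass, move left to (6,3)
Step 11: enter (6,3), '.' pass, move left to (6,2)
Step 12: enter (6,2), '.' pass, move left to (6,1)
Step 13: enter (6,1), '.' pass, move left to (6,0)
Step 14: enter (6,0), '.' pass, move left to (6,-1)
Step 15: at (6,-1) — EXIT via left edge, pos 6
Distinct cells visited: 14 (path length 14)

Answer: 14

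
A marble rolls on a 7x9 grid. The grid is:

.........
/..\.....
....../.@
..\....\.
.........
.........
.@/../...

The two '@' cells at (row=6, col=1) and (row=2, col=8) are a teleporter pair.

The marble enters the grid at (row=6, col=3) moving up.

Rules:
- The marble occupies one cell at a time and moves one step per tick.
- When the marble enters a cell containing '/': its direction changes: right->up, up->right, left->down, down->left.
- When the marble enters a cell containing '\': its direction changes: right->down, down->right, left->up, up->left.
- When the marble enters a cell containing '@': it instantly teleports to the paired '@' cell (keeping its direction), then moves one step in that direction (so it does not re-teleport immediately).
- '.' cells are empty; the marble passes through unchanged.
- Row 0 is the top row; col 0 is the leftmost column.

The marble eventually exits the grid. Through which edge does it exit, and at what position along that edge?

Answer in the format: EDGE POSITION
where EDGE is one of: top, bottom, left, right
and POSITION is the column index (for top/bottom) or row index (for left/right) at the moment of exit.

Answer: bottom 0

Derivation:
Step 1: enter (6,3), '.' pass, move up to (5,3)
Step 2: enter (5,3), '.' pass, move up to (4,3)
Step 3: enter (4,3), '.' pass, move up to (3,3)
Step 4: enter (3,3), '.' pass, move up to (2,3)
Step 5: enter (2,3), '.' pass, move up to (1,3)
Step 6: enter (1,3), '\' deflects up->left, move left to (1,2)
Step 7: enter (1,2), '.' pass, move left to (1,1)
Step 8: enter (1,1), '.' pass, move left to (1,0)
Step 9: enter (1,0), '/' deflects left->down, move down to (2,0)
Step 10: enter (2,0), '.' pass, move down to (3,0)
Step 11: enter (3,0), '.' pass, move down to (4,0)
Step 12: enter (4,0), '.' pass, move down to (5,0)
Step 13: enter (5,0), '.' pass, move down to (6,0)
Step 14: enter (6,0), '.' pass, move down to (7,0)
Step 15: at (7,0) — EXIT via bottom edge, pos 0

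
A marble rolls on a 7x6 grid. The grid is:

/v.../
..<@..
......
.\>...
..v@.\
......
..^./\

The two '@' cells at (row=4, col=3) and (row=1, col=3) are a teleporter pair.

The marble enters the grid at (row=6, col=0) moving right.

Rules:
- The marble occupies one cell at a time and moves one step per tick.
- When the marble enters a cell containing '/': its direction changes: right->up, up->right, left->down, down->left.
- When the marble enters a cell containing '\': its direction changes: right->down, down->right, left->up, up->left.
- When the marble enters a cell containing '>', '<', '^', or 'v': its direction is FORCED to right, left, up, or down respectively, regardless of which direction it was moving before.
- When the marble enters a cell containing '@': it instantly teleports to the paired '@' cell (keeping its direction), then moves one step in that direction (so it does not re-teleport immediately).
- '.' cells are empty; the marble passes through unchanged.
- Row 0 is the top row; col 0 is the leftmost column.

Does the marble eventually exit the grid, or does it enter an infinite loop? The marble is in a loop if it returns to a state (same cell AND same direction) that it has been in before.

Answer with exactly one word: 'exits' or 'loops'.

Answer: loops

Derivation:
Step 1: enter (6,0), '.' pass, move right to (6,1)
Step 2: enter (6,1), '.' pass, move right to (6,2)
Step 3: enter (6,2), '^' forces right->up, move up to (5,2)
Step 4: enter (5,2), '.' pass, move up to (4,2)
Step 5: enter (4,2), 'v' forces up->down, move down to (5,2)
Step 6: enter (5,2), '.' pass, move down to (6,2)
Step 7: enter (6,2), '^' forces down->up, move up to (5,2)
Step 8: at (5,2) dir=up — LOOP DETECTED (seen before)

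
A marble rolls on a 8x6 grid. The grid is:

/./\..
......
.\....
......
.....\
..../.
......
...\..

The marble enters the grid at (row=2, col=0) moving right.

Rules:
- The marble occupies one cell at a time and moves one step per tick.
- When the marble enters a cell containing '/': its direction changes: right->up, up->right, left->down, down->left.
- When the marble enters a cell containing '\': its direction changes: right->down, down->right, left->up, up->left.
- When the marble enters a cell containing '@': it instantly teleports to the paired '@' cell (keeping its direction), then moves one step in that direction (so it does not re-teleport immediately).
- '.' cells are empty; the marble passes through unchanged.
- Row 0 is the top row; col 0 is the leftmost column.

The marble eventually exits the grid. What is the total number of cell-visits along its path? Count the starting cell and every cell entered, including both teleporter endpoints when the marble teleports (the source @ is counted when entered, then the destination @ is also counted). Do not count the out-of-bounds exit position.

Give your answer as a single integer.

Answer: 7

Derivation:
Step 1: enter (2,0), '.' pass, move right to (2,1)
Step 2: enter (2,1), '\' deflects right->down, move down to (3,1)
Step 3: enter (3,1), '.' pass, move down to (4,1)
Step 4: enter (4,1), '.' pass, move down to (5,1)
Step 5: enter (5,1), '.' pass, move down to (6,1)
Step 6: enter (6,1), '.' pass, move down to (7,1)
Step 7: enter (7,1), '.' pass, move down to (8,1)
Step 8: at (8,1) — EXIT via bottom edge, pos 1
Path length (cell visits): 7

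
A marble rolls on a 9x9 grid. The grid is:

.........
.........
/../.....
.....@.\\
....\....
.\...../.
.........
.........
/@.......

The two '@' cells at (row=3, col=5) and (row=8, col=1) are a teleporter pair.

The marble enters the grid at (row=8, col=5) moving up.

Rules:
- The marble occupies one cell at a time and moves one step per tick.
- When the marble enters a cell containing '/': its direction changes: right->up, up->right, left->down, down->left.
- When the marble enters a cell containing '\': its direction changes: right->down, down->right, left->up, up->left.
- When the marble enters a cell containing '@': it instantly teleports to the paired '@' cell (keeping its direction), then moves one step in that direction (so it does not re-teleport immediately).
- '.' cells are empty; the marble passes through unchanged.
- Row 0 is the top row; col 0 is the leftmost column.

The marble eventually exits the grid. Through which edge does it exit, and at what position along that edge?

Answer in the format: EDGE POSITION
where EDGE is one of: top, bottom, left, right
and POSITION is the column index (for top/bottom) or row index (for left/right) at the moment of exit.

Answer: left 5

Derivation:
Step 1: enter (8,5), '.' pass, move up to (7,5)
Step 2: enter (7,5), '.' pass, move up to (6,5)
Step 3: enter (6,5), '.' pass, move up to (5,5)
Step 4: enter (5,5), '.' pass, move up to (4,5)
Step 5: enter (4,5), '.' pass, move up to (3,5)
Step 6: enter (3,5), '@' teleport (3,5)->(8,1), also enter (8,1), move up to (7,1)
Step 7: enter (7,1), '.' pass, move up to (6,1)
Step 8: enter (6,1), '.' pass, move up to (5,1)
Step 9: enter (5,1), '\' deflects up->left, move left to (5,0)
Step 10: enter (5,0), '.' pass, move left to (5,-1)
Step 11: at (5,-1) — EXIT via left edge, pos 5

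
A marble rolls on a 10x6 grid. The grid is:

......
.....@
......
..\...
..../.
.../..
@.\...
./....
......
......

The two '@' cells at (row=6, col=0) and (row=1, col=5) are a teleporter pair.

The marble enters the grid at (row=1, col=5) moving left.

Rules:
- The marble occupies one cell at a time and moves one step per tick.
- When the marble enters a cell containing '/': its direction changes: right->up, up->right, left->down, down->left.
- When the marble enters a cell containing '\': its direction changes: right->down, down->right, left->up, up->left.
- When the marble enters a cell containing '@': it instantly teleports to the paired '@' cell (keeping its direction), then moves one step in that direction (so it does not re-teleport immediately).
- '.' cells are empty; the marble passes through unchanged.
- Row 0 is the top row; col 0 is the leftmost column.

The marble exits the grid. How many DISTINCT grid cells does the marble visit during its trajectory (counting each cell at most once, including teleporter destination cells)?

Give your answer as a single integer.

Step 1: enter (1,5), '@' teleport (1,5)->(6,0), also enter (6,0), move left to (6,-1)
Step 2: at (6,-1) — EXIT via left edge, pos 6
Distinct cells visited: 2 (path length 2)

Answer: 2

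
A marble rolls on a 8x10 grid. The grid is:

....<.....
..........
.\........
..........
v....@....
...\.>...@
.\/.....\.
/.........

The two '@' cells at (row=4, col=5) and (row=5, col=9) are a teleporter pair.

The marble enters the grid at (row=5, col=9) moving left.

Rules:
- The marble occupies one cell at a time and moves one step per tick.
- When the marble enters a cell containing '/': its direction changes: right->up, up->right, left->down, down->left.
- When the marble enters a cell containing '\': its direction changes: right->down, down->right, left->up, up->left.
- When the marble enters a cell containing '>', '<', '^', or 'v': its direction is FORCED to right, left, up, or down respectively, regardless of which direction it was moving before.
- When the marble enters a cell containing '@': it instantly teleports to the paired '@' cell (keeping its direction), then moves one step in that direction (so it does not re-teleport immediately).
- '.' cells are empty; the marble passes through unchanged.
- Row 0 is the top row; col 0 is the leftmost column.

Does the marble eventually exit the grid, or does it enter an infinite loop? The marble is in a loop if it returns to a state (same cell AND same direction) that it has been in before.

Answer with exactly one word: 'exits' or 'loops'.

Step 1: enter (5,9), '@' teleport (5,9)->(4,5), also enter (4,5), move left to (4,4)
Step 2: enter (4,4), '.' pass, move left to (4,3)
Step 3: enter (4,3), '.' pass, move left to (4,2)
Step 4: enter (4,2), '.' pass, move left to (4,1)
Step 5: enter (4,1), '.' pass, move left to (4,0)
Step 6: enter (4,0), 'v' forces left->down, move down to (5,0)
Step 7: enter (5,0), '.' pass, move down to (6,0)
Step 8: enter (6,0), '.' pass, move down to (7,0)
Step 9: enter (7,0), '/' deflects down->left, move left to (7,-1)
Step 10: at (7,-1) — EXIT via left edge, pos 7

Answer: exits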